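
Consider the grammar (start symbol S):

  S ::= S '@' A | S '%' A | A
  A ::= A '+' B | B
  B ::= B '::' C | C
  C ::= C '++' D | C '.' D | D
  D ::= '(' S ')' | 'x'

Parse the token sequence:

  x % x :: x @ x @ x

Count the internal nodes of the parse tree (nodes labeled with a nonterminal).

[S [S [S [S [A [B [C [D x]]]]] % [A [B [B [C [D x]]] :: [C [D x]]]]] @ [A [B [C [D x]]]]] @ [A [B [C [D x]]]]]

23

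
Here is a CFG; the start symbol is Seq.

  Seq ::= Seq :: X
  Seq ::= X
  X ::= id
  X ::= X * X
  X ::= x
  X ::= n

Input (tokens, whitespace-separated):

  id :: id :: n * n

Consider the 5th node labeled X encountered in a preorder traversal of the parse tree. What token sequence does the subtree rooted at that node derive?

n

[Seq [Seq [Seq [X id]] :: [X id]] :: [X [X n] * [X n]]]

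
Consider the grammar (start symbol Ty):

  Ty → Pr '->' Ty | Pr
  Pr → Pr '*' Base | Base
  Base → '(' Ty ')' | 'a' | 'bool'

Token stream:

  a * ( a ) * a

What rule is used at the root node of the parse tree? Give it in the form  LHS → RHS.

Ty → Pr

[Ty [Pr [Pr [Pr [Base a]] * [Base ( [Ty [Pr [Base a]]] )]] * [Base a]]]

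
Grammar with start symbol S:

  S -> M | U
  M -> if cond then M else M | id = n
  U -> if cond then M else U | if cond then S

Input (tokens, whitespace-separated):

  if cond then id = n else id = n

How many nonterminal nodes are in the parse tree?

4

[S [M if cond then [M id = n] else [M id = n]]]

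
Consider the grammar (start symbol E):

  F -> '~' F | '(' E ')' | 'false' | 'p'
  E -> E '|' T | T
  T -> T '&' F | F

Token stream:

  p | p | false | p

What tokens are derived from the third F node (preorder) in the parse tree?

[E [E [E [E [T [F p]]] | [T [F p]]] | [T [F false]]] | [T [F p]]]

false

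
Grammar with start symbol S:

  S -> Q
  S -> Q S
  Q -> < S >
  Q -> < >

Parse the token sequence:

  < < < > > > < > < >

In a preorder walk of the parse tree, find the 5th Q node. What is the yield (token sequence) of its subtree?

[S [Q < [S [Q < [S [Q < >]] >]] >] [S [Q < >] [S [Q < >]]]]

< >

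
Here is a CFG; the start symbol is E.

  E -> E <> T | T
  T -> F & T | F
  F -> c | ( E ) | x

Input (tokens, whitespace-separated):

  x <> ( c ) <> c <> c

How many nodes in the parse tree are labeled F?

5

[E [E [E [E [T [F x]]] <> [T [F ( [E [T [F c]]] )]]] <> [T [F c]]] <> [T [F c]]]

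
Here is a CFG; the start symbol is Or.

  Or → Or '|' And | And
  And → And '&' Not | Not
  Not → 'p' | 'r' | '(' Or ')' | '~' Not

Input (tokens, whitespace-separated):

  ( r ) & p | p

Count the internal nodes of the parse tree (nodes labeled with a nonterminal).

[Or [Or [And [And [Not ( [Or [And [Not r]]] )]] & [Not p]]] | [And [Not p]]]

11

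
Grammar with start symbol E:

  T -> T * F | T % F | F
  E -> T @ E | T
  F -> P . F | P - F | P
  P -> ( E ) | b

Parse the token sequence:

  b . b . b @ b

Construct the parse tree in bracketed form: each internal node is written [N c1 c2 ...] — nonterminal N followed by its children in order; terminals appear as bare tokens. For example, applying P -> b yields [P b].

[E [T [F [P b] . [F [P b] . [F [P b]]]]] @ [E [T [F [P b]]]]]

E
T @ E
F @ E
P . F @ E
b . F @ E
b . P . F @ E
b . b . F @ E
b . b . P @ E
b . b . b @ E
b . b . b @ T
b . b . b @ F
b . b . b @ P
b . b . b @ b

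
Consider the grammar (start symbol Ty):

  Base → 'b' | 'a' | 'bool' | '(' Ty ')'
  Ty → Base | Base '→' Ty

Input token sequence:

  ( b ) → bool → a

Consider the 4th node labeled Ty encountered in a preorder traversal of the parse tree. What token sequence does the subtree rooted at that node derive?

[Ty [Base ( [Ty [Base b]] )] → [Ty [Base bool] → [Ty [Base a]]]]

a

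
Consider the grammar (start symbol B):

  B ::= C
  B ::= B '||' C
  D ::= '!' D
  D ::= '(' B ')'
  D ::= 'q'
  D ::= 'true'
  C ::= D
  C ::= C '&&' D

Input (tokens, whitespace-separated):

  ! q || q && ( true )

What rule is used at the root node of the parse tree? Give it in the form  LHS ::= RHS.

B ::= B '||' C

[B [B [C [D ! [D q]]]] || [C [C [D q]] && [D ( [B [C [D true]]] )]]]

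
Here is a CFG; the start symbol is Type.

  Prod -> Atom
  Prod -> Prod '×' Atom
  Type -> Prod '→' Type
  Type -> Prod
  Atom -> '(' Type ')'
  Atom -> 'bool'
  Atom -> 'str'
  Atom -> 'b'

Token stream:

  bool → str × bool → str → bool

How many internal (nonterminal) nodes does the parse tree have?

[Type [Prod [Atom bool]] → [Type [Prod [Prod [Atom str]] × [Atom bool]] → [Type [Prod [Atom str]] → [Type [Prod [Atom bool]]]]]]

14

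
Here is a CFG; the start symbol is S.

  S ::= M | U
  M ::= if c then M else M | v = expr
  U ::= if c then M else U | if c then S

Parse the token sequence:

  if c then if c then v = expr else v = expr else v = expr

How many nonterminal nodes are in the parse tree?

[S [M if c then [M if c then [M v = expr] else [M v = expr]] else [M v = expr]]]

6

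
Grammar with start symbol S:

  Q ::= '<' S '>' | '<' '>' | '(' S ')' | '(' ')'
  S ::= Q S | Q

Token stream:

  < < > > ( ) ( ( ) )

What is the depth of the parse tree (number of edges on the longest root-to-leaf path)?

[S [Q < [S [Q < >]] >] [S [Q ( )] [S [Q ( [S [Q ( )]] )]]]]

6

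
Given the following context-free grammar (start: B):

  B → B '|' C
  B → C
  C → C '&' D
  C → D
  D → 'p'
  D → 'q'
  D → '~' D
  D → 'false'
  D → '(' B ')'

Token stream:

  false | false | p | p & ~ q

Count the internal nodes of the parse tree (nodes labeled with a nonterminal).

15

[B [B [B [B [C [D false]]] | [C [D false]]] | [C [D p]]] | [C [C [D p]] & [D ~ [D q]]]]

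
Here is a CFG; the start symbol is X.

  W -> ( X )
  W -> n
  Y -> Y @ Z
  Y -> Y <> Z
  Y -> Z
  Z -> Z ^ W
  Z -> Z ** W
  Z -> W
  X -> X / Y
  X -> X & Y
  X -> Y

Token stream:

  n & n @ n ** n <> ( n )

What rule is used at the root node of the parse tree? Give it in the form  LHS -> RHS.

X -> X & Y

[X [X [Y [Z [W n]]]] & [Y [Y [Y [Z [W n]]] @ [Z [Z [W n]] ** [W n]]] <> [Z [W ( [X [Y [Z [W n]]]] )]]]]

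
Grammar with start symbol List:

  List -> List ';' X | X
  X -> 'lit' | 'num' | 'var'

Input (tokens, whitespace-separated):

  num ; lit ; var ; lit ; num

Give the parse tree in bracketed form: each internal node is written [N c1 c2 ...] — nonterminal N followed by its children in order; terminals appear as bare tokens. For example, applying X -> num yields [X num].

List
List ; X
List ; X ; X
List ; X ; X ; X
List ; X ; X ; X ; X
X ; X ; X ; X ; X
num ; X ; X ; X ; X
num ; lit ; X ; X ; X
num ; lit ; var ; X ; X
num ; lit ; var ; lit ; X
num ; lit ; var ; lit ; num

[List [List [List [List [List [X num]] ; [X lit]] ; [X var]] ; [X lit]] ; [X num]]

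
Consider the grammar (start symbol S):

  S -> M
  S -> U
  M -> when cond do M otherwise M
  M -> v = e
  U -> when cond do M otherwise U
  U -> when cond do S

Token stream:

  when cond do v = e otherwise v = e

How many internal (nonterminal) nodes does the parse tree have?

4

[S [M when cond do [M v = e] otherwise [M v = e]]]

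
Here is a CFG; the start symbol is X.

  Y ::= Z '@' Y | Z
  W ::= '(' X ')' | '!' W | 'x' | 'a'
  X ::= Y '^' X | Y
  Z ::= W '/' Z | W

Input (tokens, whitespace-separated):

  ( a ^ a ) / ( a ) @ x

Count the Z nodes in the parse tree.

6

[X [Y [Z [W ( [X [Y [Z [W a]]] ^ [X [Y [Z [W a]]]]] )] / [Z [W ( [X [Y [Z [W a]]]] )]]] @ [Y [Z [W x]]]]]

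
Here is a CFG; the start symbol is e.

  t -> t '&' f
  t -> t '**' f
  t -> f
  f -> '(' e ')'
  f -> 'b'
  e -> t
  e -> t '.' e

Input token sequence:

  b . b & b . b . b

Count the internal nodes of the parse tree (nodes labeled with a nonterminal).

[e [t [f b]] . [e [t [t [f b]] & [f b]] . [e [t [f b]] . [e [t [f b]]]]]]

14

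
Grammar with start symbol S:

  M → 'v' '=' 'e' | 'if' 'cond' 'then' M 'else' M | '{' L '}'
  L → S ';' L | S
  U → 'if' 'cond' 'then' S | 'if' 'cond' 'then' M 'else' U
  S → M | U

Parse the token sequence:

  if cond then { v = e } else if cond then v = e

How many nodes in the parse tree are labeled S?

[S [U if cond then [M { [L [S [M v = e]]] }] else [U if cond then [S [M v = e]]]]]

3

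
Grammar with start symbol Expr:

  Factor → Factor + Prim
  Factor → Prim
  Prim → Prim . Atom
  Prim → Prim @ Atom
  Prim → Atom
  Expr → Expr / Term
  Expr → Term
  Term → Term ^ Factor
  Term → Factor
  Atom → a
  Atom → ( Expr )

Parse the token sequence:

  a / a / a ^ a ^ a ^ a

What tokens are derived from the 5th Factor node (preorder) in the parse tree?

a

[Expr [Expr [Expr [Term [Factor [Prim [Atom a]]]]] / [Term [Factor [Prim [Atom a]]]]] / [Term [Term [Term [Term [Factor [Prim [Atom a]]]] ^ [Factor [Prim [Atom a]]]] ^ [Factor [Prim [Atom a]]]] ^ [Factor [Prim [Atom a]]]]]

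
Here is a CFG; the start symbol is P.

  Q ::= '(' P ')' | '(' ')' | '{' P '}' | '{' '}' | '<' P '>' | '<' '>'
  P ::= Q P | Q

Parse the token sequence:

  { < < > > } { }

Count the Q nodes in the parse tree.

[P [Q { [P [Q < [P [Q < >]] >]] }] [P [Q { }]]]

4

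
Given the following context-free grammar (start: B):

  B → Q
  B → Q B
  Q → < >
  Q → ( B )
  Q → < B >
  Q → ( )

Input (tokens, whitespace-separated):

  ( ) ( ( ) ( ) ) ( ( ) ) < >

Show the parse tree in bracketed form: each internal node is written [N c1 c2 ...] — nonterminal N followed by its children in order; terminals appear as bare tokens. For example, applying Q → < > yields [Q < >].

[B [Q ( )] [B [Q ( [B [Q ( )] [B [Q ( )]]] )] [B [Q ( [B [Q ( )]] )] [B [Q < >]]]]]

B
Q B
( ) B
( ) Q B
( ) ( B ) B
( ) ( Q B ) B
( ) ( ( ) B ) B
( ) ( ( ) Q ) B
( ) ( ( ) ( ) ) B
( ) ( ( ) ( ) ) Q B
( ) ( ( ) ( ) ) ( B ) B
( ) ( ( ) ( ) ) ( Q ) B
( ) ( ( ) ( ) ) ( ( ) ) B
( ) ( ( ) ( ) ) ( ( ) ) Q
( ) ( ( ) ( ) ) ( ( ) ) < >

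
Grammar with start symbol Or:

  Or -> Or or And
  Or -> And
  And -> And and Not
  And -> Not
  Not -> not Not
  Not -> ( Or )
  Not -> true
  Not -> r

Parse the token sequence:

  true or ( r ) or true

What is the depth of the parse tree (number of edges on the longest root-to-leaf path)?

[Or [Or [Or [And [Not true]]] or [And [Not ( [Or [And [Not r]]] )]]] or [And [Not true]]]

7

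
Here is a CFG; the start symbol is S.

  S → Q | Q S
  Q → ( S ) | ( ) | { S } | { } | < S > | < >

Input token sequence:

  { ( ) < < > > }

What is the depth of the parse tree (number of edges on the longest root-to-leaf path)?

7

[S [Q { [S [Q ( )] [S [Q < [S [Q < >]] >]]] }]]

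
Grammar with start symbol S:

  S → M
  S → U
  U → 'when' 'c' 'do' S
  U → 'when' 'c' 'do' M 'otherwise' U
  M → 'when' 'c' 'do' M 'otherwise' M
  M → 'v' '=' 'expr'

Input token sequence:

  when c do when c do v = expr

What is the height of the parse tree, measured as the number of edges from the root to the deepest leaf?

[S [U when c do [S [U when c do [S [M v = expr]]]]]]

6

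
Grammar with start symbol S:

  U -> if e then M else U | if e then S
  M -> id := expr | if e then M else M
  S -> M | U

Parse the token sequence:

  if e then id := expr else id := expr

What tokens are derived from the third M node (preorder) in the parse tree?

[S [M if e then [M id := expr] else [M id := expr]]]

id := expr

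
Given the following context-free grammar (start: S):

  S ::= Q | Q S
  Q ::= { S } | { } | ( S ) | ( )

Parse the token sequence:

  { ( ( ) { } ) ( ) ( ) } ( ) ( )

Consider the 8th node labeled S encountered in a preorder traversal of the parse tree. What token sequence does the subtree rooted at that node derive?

[S [Q { [S [Q ( [S [Q ( )] [S [Q { }]]] )] [S [Q ( )] [S [Q ( )]]]] }] [S [Q ( )] [S [Q ( )]]]]

( )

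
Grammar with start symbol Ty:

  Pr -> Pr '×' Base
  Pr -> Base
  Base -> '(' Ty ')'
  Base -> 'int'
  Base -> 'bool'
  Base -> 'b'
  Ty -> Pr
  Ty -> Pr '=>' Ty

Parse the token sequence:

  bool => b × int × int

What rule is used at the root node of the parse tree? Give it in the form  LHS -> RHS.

Ty -> Pr '=>' Ty

[Ty [Pr [Base bool]] => [Ty [Pr [Pr [Pr [Base b]] × [Base int]] × [Base int]]]]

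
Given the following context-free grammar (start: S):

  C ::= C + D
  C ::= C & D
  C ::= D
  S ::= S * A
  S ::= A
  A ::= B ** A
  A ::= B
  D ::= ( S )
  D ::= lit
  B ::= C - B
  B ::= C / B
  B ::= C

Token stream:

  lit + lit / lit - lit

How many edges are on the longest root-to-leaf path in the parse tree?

7

[S [A [B [C [C [D lit]] + [D lit]] / [B [C [D lit]] - [B [C [D lit]]]]]]]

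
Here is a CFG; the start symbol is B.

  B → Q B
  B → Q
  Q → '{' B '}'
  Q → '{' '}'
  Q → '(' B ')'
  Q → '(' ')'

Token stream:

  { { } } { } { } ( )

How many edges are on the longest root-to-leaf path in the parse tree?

[B [Q { [B [Q { }]] }] [B [Q { }] [B [Q { }] [B [Q ( )]]]]]

5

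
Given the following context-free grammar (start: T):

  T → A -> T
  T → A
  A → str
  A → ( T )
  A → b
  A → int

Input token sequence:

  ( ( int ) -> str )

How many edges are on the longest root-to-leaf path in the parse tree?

[T [A ( [T [A ( [T [A int]] )] -> [T [A str]]] )]]

6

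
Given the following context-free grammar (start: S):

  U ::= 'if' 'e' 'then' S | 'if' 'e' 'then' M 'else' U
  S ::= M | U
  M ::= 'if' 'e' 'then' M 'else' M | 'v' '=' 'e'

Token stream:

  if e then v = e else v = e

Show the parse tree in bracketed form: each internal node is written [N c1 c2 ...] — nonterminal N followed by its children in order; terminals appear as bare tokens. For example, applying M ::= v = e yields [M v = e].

S
M
if e then M else M
if e then v = e else M
if e then v = e else v = e

[S [M if e then [M v = e] else [M v = e]]]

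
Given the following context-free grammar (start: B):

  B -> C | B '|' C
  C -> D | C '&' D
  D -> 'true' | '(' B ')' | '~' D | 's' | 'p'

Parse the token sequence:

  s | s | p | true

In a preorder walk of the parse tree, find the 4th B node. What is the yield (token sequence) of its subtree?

s

[B [B [B [B [C [D s]]] | [C [D s]]] | [C [D p]]] | [C [D true]]]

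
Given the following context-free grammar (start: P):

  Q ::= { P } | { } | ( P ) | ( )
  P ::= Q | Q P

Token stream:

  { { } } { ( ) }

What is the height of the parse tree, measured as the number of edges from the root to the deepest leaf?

[P [Q { [P [Q { }]] }] [P [Q { [P [Q ( )]] }]]]

5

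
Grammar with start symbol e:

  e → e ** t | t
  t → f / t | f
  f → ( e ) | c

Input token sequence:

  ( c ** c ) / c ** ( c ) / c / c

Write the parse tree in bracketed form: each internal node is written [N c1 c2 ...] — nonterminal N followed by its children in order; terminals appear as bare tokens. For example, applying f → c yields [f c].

e
e ** t
t ** t
f / t ** t
( e ) / t ** t
( e ** t ) / t ** t
( t ** t ) / t ** t
( f ** t ) / t ** t
( c ** t ) / t ** t
( c ** f ) / t ** t
( c ** c ) / t ** t
( c ** c ) / f ** t
( c ** c ) / c ** t
( c ** c ) / c ** f / t
( c ** c ) / c ** ( e ) / t
( c ** c ) / c ** ( t ) / t
( c ** c ) / c ** ( f ) / t
( c ** c ) / c ** ( c ) / t
( c ** c ) / c ** ( c ) / f / t
( c ** c ) / c ** ( c ) / c / t
( c ** c ) / c ** ( c ) / c / f
( c ** c ) / c ** ( c ) / c / c

[e [e [t [f ( [e [e [t [f c]]] ** [t [f c]]] )] / [t [f c]]]] ** [t [f ( [e [t [f c]]] )] / [t [f c] / [t [f c]]]]]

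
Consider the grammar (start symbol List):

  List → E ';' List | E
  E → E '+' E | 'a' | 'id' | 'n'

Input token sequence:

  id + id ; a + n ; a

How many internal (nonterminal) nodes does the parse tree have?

[List [E [E id] + [E id]] ; [List [E [E a] + [E n]] ; [List [E a]]]]

10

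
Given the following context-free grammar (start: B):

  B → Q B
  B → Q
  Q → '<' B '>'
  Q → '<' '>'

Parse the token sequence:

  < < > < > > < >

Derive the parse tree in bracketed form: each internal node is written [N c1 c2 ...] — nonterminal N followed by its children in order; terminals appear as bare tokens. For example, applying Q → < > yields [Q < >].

[B [Q < [B [Q < >] [B [Q < >]]] >] [B [Q < >]]]

B
Q B
< B > B
< Q B > B
< < > B > B
< < > Q > B
< < > < > > B
< < > < > > Q
< < > < > > < >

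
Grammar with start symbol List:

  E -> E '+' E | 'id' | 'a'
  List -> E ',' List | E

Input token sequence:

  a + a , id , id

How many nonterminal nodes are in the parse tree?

8

[List [E [E a] + [E a]] , [List [E id] , [List [E id]]]]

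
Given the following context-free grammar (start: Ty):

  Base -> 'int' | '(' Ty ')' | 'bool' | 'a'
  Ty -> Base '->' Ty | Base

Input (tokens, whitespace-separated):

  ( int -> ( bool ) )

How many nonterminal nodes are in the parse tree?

[Ty [Base ( [Ty [Base int] -> [Ty [Base ( [Ty [Base bool]] )]]] )]]

8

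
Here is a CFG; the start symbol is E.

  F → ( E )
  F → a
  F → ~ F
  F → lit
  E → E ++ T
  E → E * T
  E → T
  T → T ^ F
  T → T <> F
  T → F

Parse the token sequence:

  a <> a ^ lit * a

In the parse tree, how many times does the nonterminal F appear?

[E [E [T [T [T [F a]] <> [F a]] ^ [F lit]]] * [T [F a]]]

4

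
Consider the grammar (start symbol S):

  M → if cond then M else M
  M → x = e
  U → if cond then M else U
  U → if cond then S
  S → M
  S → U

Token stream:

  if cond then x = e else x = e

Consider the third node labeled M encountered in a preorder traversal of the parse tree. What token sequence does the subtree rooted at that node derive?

[S [M if cond then [M x = e] else [M x = e]]]

x = e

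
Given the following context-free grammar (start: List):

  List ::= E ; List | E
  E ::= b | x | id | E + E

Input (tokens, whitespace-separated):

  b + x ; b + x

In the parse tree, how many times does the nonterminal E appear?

6

[List [E [E b] + [E x]] ; [List [E [E b] + [E x]]]]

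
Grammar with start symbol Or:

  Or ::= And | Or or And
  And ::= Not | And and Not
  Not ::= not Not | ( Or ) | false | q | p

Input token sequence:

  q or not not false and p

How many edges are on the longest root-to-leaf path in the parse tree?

[Or [Or [And [Not q]]] or [And [And [Not not [Not not [Not false]]]] and [Not p]]]

6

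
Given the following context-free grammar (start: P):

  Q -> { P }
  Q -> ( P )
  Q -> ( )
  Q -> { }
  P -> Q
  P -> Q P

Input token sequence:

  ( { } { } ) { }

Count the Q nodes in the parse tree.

[P [Q ( [P [Q { }] [P [Q { }]]] )] [P [Q { }]]]

4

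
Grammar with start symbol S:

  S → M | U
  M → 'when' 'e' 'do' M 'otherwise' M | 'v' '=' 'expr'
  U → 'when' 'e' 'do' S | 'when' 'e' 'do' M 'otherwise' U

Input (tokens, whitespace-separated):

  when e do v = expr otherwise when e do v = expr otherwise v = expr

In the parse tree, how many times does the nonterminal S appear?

1

[S [M when e do [M v = expr] otherwise [M when e do [M v = expr] otherwise [M v = expr]]]]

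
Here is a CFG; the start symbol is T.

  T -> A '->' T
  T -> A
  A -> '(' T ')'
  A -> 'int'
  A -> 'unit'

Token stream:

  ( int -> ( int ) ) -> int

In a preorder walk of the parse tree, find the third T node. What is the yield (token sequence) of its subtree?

[T [A ( [T [A int] -> [T [A ( [T [A int]] )]]] )] -> [T [A int]]]

( int )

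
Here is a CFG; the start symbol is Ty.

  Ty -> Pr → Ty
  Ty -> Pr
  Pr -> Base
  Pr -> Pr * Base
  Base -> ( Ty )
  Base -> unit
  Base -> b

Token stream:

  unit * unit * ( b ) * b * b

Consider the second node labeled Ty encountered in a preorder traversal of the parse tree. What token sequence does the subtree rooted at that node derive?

[Ty [Pr [Pr [Pr [Pr [Pr [Base unit]] * [Base unit]] * [Base ( [Ty [Pr [Base b]]] )]] * [Base b]] * [Base b]]]

b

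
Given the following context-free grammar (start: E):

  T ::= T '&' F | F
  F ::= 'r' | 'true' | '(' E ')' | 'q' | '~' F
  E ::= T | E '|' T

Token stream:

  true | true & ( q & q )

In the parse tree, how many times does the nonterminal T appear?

5

[E [E [T [F true]]] | [T [T [F true]] & [F ( [E [T [T [F q]] & [F q]]] )]]]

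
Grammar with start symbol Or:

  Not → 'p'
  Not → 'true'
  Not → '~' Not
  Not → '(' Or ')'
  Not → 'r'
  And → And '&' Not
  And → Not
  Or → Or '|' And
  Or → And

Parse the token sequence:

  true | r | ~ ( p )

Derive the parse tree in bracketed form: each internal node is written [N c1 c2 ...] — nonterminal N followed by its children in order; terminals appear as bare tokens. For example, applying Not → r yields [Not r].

[Or [Or [Or [And [Not true]]] | [And [Not r]]] | [And [Not ~ [Not ( [Or [And [Not p]]] )]]]]

Or
Or | And
Or | And | And
And | And | And
Not | And | And
true | And | And
true | Not | And
true | r | And
true | r | Not
true | r | ~ Not
true | r | ~ ( Or )
true | r | ~ ( And )
true | r | ~ ( Not )
true | r | ~ ( p )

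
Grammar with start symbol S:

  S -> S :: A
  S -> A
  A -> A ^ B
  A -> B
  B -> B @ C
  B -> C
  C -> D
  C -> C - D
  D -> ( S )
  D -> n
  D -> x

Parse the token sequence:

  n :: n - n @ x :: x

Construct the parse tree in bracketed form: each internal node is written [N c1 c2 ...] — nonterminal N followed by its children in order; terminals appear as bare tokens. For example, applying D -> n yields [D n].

[S [S [S [A [B [C [D n]]]]] :: [A [B [B [C [C [D n]] - [D n]]] @ [C [D x]]]]] :: [A [B [C [D x]]]]]

S
S :: A
S :: A :: A
A :: A :: A
B :: A :: A
C :: A :: A
D :: A :: A
n :: A :: A
n :: B :: A
n :: B @ C :: A
n :: C @ C :: A
n :: C - D @ C :: A
n :: D - D @ C :: A
n :: n - D @ C :: A
n :: n - n @ C :: A
n :: n - n @ D :: A
n :: n - n @ x :: A
n :: n - n @ x :: B
n :: n - n @ x :: C
n :: n - n @ x :: D
n :: n - n @ x :: x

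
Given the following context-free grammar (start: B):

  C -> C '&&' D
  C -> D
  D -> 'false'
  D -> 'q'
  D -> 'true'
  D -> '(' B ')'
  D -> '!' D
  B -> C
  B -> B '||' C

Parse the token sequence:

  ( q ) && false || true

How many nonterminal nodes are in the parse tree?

[B [B [C [C [D ( [B [C [D q]]] )]] && [D false]]] || [C [D true]]]

11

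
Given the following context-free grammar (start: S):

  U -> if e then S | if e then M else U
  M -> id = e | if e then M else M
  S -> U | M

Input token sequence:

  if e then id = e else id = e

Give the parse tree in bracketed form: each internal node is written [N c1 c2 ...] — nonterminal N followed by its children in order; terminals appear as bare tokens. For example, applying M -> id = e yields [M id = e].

S
M
if e then M else M
if e then id = e else M
if e then id = e else id = e

[S [M if e then [M id = e] else [M id = e]]]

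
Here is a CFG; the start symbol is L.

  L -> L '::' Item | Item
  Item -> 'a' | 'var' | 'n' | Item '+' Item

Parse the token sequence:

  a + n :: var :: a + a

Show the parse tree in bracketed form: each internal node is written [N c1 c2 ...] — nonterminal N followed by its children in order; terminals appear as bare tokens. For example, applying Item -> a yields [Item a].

L
L :: Item
L :: Item :: Item
Item :: Item :: Item
Item + Item :: Item :: Item
a + Item :: Item :: Item
a + n :: Item :: Item
a + n :: var :: Item
a + n :: var :: Item + Item
a + n :: var :: a + Item
a + n :: var :: a + a

[L [L [L [Item [Item a] + [Item n]]] :: [Item var]] :: [Item [Item a] + [Item a]]]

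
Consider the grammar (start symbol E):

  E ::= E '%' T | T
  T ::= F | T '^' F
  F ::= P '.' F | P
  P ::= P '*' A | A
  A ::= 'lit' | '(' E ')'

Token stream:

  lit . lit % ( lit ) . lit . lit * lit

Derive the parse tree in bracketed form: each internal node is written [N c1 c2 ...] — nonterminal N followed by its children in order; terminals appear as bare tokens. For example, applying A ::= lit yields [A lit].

[E [E [T [F [P [A lit]] . [F [P [A lit]]]]]] % [T [F [P [A ( [E [T [F [P [A lit]]]]] )]] . [F [P [A lit]] . [F [P [P [A lit]] * [A lit]]]]]]]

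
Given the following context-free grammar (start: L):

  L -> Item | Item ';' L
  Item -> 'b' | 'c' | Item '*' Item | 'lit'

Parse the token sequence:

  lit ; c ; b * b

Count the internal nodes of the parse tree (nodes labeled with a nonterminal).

8

[L [Item lit] ; [L [Item c] ; [L [Item [Item b] * [Item b]]]]]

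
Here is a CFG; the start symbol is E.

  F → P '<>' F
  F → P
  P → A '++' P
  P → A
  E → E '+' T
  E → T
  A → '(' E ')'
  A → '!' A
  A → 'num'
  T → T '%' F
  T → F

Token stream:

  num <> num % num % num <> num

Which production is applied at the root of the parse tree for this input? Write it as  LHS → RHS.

[E [T [T [T [F [P [A num]] <> [F [P [A num]]]]] % [F [P [A num]]]] % [F [P [A num]] <> [F [P [A num]]]]]]

E → T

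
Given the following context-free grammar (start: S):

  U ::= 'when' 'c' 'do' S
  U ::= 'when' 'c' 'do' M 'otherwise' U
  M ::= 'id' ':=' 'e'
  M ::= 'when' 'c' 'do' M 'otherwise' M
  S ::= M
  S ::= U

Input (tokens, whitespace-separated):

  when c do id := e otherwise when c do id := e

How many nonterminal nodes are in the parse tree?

6

[S [U when c do [M id := e] otherwise [U when c do [S [M id := e]]]]]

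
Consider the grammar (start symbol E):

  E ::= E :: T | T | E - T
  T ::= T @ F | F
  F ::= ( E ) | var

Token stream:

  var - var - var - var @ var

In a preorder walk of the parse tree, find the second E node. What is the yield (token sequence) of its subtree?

[E [E [E [E [T [F var]]] - [T [F var]]] - [T [F var]]] - [T [T [F var]] @ [F var]]]

var - var - var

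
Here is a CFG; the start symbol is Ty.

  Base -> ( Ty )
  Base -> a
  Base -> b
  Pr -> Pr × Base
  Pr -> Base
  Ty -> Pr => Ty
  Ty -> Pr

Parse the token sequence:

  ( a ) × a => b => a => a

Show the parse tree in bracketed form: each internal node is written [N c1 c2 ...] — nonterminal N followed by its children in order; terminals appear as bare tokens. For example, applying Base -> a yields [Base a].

[Ty [Pr [Pr [Base ( [Ty [Pr [Base a]]] )]] × [Base a]] => [Ty [Pr [Base b]] => [Ty [Pr [Base a]] => [Ty [Pr [Base a]]]]]]

Ty
Pr => Ty
Pr × Base => Ty
Base × Base => Ty
( Ty ) × Base => Ty
( Pr ) × Base => Ty
( Base ) × Base => Ty
( a ) × Base => Ty
( a ) × a => Ty
( a ) × a => Pr => Ty
( a ) × a => Base => Ty
( a ) × a => b => Ty
( a ) × a => b => Pr => Ty
( a ) × a => b => Base => Ty
( a ) × a => b => a => Ty
( a ) × a => b => a => Pr
( a ) × a => b => a => Base
( a ) × a => b => a => a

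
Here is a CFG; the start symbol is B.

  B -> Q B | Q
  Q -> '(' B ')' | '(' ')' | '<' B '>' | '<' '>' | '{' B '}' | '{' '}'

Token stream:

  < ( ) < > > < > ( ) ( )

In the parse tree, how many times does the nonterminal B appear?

[B [Q < [B [Q ( )] [B [Q < >]]] >] [B [Q < >] [B [Q ( )] [B [Q ( )]]]]]

6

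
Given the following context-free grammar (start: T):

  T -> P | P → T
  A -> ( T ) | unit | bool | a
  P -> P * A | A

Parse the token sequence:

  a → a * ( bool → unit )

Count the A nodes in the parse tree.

5

[T [P [A a]] → [T [P [P [A a]] * [A ( [T [P [A bool]] → [T [P [A unit]]]] )]]]]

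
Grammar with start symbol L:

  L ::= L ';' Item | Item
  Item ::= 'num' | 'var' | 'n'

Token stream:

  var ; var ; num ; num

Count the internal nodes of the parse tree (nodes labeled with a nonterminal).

8

[L [L [L [L [Item var]] ; [Item var]] ; [Item num]] ; [Item num]]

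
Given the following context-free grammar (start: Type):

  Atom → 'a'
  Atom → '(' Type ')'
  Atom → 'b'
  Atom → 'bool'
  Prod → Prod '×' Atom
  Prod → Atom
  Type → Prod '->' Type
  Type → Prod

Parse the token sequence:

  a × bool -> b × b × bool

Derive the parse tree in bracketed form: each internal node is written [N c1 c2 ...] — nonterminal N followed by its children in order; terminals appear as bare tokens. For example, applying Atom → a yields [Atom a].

[Type [Prod [Prod [Atom a]] × [Atom bool]] -> [Type [Prod [Prod [Prod [Atom b]] × [Atom b]] × [Atom bool]]]]

Type
Prod -> Type
Prod × Atom -> Type
Atom × Atom -> Type
a × Atom -> Type
a × bool -> Type
a × bool -> Prod
a × bool -> Prod × Atom
a × bool -> Prod × Atom × Atom
a × bool -> Atom × Atom × Atom
a × bool -> b × Atom × Atom
a × bool -> b × b × Atom
a × bool -> b × b × bool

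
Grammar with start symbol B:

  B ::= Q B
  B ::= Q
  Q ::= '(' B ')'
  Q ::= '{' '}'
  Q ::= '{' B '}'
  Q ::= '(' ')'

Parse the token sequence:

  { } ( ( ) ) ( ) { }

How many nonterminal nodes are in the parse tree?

10

[B [Q { }] [B [Q ( [B [Q ( )]] )] [B [Q ( )] [B [Q { }]]]]]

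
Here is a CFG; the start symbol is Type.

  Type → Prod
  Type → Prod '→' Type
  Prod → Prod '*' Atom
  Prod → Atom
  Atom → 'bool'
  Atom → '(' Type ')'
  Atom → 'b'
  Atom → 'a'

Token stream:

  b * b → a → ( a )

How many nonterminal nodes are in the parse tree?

14

[Type [Prod [Prod [Atom b]] * [Atom b]] → [Type [Prod [Atom a]] → [Type [Prod [Atom ( [Type [Prod [Atom a]]] )]]]]]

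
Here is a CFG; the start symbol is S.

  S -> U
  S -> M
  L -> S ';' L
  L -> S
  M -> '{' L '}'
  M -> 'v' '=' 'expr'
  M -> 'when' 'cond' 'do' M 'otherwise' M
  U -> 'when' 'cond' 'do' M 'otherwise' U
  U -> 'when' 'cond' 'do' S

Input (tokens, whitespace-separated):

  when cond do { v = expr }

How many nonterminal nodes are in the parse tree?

[S [U when cond do [S [M { [L [S [M v = expr]]] }]]]]

7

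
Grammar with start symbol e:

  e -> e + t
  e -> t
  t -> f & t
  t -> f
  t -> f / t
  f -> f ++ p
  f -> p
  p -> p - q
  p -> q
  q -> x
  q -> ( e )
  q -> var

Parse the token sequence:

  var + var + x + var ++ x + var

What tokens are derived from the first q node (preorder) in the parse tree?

var

[e [e [e [e [e [t [f [p [q var]]]]] + [t [f [p [q var]]]]] + [t [f [p [q x]]]]] + [t [f [f [p [q var]]] ++ [p [q x]]]]] + [t [f [p [q var]]]]]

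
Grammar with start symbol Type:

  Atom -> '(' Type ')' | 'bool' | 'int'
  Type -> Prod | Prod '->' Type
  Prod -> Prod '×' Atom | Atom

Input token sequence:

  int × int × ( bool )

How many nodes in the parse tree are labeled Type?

[Type [Prod [Prod [Prod [Atom int]] × [Atom int]] × [Atom ( [Type [Prod [Atom bool]]] )]]]

2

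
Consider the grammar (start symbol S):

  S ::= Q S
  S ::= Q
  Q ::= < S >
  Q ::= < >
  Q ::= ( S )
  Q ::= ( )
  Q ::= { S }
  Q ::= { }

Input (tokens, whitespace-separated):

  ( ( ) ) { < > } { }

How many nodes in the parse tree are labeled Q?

[S [Q ( [S [Q ( )]] )] [S [Q { [S [Q < >]] }] [S [Q { }]]]]

5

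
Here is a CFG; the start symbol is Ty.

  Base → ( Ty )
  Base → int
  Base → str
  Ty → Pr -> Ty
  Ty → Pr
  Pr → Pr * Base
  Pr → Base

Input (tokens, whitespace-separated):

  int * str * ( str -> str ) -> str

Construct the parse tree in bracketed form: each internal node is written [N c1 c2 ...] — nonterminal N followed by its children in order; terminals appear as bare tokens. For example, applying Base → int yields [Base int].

Ty
Pr -> Ty
Pr * Base -> Ty
Pr * Base * Base -> Ty
Base * Base * Base -> Ty
int * Base * Base -> Ty
int * str * Base -> Ty
int * str * ( Ty ) -> Ty
int * str * ( Pr -> Ty ) -> Ty
int * str * ( Base -> Ty ) -> Ty
int * str * ( str -> Ty ) -> Ty
int * str * ( str -> Pr ) -> Ty
int * str * ( str -> Base ) -> Ty
int * str * ( str -> str ) -> Ty
int * str * ( str -> str ) -> Pr
int * str * ( str -> str ) -> Base
int * str * ( str -> str ) -> str

[Ty [Pr [Pr [Pr [Base int]] * [Base str]] * [Base ( [Ty [Pr [Base str]] -> [Ty [Pr [Base str]]]] )]] -> [Ty [Pr [Base str]]]]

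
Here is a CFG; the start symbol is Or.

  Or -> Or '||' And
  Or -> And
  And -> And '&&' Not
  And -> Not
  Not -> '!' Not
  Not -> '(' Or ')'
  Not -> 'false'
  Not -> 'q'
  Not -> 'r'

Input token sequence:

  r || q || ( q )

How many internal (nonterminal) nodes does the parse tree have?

12

[Or [Or [Or [And [Not r]]] || [And [Not q]]] || [And [Not ( [Or [And [Not q]]] )]]]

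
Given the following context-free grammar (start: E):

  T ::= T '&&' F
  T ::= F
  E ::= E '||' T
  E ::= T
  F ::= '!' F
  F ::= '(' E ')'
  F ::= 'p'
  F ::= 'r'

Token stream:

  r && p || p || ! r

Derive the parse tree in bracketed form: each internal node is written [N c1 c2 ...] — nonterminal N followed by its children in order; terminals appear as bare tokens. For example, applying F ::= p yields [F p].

E
E || T
E || T || T
T || T || T
T && F || T || T
F && F || T || T
r && F || T || T
r && p || T || T
r && p || F || T
r && p || p || T
r && p || p || F
r && p || p || ! F
r && p || p || ! r

[E [E [E [T [T [F r]] && [F p]]] || [T [F p]]] || [T [F ! [F r]]]]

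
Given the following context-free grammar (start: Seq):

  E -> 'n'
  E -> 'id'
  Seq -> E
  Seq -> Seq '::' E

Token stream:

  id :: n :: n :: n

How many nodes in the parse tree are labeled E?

[Seq [Seq [Seq [Seq [E id]] :: [E n]] :: [E n]] :: [E n]]

4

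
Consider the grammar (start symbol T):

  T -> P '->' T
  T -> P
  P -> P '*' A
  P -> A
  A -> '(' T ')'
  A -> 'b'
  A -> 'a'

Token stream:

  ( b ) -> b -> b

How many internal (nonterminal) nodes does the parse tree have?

12

[T [P [A ( [T [P [A b]]] )]] -> [T [P [A b]] -> [T [P [A b]]]]]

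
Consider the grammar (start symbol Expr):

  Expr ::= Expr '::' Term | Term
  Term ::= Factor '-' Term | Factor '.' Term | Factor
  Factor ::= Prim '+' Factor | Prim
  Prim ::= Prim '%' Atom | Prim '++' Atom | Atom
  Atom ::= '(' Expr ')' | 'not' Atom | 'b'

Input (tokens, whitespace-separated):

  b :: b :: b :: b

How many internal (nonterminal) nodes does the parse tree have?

20

[Expr [Expr [Expr [Expr [Term [Factor [Prim [Atom b]]]]] :: [Term [Factor [Prim [Atom b]]]]] :: [Term [Factor [Prim [Atom b]]]]] :: [Term [Factor [Prim [Atom b]]]]]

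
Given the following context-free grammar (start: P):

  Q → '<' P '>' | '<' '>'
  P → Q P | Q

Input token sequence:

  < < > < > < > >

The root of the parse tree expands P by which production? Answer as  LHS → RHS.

[P [Q < [P [Q < >] [P [Q < >] [P [Q < >]]]] >]]

P → Q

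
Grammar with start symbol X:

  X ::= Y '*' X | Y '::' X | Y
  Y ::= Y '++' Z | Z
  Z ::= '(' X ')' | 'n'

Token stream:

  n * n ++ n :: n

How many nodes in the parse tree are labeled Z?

[X [Y [Z n]] * [X [Y [Y [Z n]] ++ [Z n]] :: [X [Y [Z n]]]]]

4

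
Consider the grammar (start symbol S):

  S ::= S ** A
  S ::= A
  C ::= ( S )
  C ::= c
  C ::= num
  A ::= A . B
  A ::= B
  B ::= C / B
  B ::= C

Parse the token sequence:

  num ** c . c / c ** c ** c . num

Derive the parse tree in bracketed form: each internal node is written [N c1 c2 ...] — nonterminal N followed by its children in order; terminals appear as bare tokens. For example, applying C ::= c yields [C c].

[S [S [S [S [A [B [C num]]]] ** [A [A [B [C c]]] . [B [C c] / [B [C c]]]]] ** [A [B [C c]]]] ** [A [A [B [C c]]] . [B [C num]]]]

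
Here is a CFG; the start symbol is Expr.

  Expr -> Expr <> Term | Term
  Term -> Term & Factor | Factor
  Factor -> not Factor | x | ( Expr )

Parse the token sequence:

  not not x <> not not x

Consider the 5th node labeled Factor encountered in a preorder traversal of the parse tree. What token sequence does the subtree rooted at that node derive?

not x

[Expr [Expr [Term [Factor not [Factor not [Factor x]]]]] <> [Term [Factor not [Factor not [Factor x]]]]]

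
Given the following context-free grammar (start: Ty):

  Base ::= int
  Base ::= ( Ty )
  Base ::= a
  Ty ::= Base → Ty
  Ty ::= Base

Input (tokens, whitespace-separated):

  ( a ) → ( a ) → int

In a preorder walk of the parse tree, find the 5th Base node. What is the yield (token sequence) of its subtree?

int

[Ty [Base ( [Ty [Base a]] )] → [Ty [Base ( [Ty [Base a]] )] → [Ty [Base int]]]]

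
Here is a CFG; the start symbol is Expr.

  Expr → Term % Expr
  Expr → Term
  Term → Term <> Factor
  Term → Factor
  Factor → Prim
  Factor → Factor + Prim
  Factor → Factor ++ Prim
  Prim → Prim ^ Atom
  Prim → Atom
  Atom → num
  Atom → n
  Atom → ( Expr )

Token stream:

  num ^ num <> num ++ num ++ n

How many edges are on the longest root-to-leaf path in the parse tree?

[Expr [Term [Term [Factor [Prim [Prim [Atom num]] ^ [Atom num]]]] <> [Factor [Factor [Factor [Prim [Atom num]]] ++ [Prim [Atom num]]] ++ [Prim [Atom n]]]]]

7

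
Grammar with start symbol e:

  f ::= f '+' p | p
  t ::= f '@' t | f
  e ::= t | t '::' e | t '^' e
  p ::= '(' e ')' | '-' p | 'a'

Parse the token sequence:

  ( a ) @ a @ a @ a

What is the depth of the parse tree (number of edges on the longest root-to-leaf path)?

[e [t [f [p ( [e [t [f [p a]]]] )]] @ [t [f [p a]] @ [t [f [p a]] @ [t [f [p a]]]]]]]

8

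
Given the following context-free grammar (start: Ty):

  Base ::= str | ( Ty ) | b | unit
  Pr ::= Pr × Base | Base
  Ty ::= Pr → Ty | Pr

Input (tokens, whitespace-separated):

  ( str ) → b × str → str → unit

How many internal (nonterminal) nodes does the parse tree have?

[Ty [Pr [Base ( [Ty [Pr [Base str]]] )]] → [Ty [Pr [Pr [Base b]] × [Base str]] → [Ty [Pr [Base str]] → [Ty [Pr [Base unit]]]]]]

17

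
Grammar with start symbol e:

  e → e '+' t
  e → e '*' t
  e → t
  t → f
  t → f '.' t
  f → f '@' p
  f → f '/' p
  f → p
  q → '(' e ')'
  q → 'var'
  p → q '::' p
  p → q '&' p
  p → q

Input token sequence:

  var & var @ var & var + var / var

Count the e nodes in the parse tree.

2

[e [e [t [f [f [p [q var] & [p [q var]]]] @ [p [q var] & [p [q var]]]]]] + [t [f [f [p [q var]]] / [p [q var]]]]]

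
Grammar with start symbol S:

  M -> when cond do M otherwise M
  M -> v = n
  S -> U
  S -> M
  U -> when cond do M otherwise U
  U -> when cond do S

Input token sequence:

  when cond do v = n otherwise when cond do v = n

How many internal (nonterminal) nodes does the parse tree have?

[S [U when cond do [M v = n] otherwise [U when cond do [S [M v = n]]]]]

6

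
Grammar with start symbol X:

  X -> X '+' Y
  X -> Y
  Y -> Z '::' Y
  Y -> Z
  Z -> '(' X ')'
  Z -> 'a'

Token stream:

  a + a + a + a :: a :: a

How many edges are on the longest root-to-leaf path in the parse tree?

[X [X [X [X [Y [Z a]]] + [Y [Z a]]] + [Y [Z a]]] + [Y [Z a] :: [Y [Z a] :: [Y [Z a]]]]]

6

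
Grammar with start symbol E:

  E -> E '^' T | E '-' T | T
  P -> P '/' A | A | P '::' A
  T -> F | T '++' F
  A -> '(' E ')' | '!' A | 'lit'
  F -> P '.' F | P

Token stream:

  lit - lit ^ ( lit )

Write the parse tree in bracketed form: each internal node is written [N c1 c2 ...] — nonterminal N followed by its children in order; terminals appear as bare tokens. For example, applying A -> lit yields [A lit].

[E [E [E [T [F [P [A lit]]]]] - [T [F [P [A lit]]]]] ^ [T [F [P [A ( [E [T [F [P [A lit]]]]] )]]]]]

E
E ^ T
E - T ^ T
T - T ^ T
F - T ^ T
P - T ^ T
A - T ^ T
lit - T ^ T
lit - F ^ T
lit - P ^ T
lit - A ^ T
lit - lit ^ T
lit - lit ^ F
lit - lit ^ P
lit - lit ^ A
lit - lit ^ ( E )
lit - lit ^ ( T )
lit - lit ^ ( F )
lit - lit ^ ( P )
lit - lit ^ ( A )
lit - lit ^ ( lit )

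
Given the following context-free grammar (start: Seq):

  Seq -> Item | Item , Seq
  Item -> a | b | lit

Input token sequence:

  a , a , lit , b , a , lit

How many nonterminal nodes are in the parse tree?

[Seq [Item a] , [Seq [Item a] , [Seq [Item lit] , [Seq [Item b] , [Seq [Item a] , [Seq [Item lit]]]]]]]

12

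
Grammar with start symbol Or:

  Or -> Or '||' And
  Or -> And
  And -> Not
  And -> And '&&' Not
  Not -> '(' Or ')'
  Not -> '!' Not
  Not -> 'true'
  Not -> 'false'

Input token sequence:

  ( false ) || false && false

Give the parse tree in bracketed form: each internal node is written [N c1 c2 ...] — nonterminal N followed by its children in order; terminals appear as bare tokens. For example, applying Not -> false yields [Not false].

Or
Or || And
And || And
Not || And
( Or ) || And
( And ) || And
( Not ) || And
( false ) || And
( false ) || And && Not
( false ) || Not && Not
( false ) || false && Not
( false ) || false && false

[Or [Or [And [Not ( [Or [And [Not false]]] )]]] || [And [And [Not false]] && [Not false]]]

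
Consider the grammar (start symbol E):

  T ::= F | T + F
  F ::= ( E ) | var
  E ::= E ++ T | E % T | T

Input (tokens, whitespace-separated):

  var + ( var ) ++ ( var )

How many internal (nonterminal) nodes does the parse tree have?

[E [E [T [T [F var]] + [F ( [E [T [F var]]] )]]] ++ [T [F ( [E [T [F var]]] )]]]

14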